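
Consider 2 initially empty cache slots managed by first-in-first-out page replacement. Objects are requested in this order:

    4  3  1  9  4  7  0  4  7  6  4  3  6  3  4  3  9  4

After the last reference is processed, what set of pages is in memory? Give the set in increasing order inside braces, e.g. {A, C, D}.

{4, 9}

4 → fault, frames (4)
3 → fault, frames (4 3)
1 → fault, evict 4, frames (3 1)
9 → fault, evict 3, frames (1 9)
4 → fault, evict 1, frames (9 4)
7 → fault, evict 9, frames (4 7)
0 → fault, evict 4, frames (7 0)
4 → fault, evict 7, frames (0 4)
7 → fault, evict 0, frames (4 7)
6 → fault, evict 4, frames (7 6)
4 → fault, evict 7, frames (6 4)
3 → fault, evict 6, frames (4 3)
6 → fault, evict 4, frames (3 6)
3 → hit
4 → fault, evict 3, frames (6 4)
3 → fault, evict 6, frames (4 3)
9 → fault, evict 4, frames (3 9)
4 → fault, evict 3, frames (9 4)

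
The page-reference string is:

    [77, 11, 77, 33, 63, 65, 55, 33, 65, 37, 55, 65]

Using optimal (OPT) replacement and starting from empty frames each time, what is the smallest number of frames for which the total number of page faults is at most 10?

2

f=1: 12 faults
f=2: 9 faults
f=3: 7 faults
f=4: 7 faults
f=5: 7 faults
f=6: 7 faults
f=7: 7 faults
Smallest f with faults ≤ 10 is 2.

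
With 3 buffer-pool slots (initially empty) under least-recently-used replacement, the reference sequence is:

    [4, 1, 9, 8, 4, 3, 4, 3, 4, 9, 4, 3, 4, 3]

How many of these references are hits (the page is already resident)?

4: miss, frames (4)
1: miss, frames (4 1)
9: miss, frames (4 1 9)
8: miss, evict 4, frames (1 9 8)
4: miss, evict 1, frames (9 8 4)
3: miss, evict 9, frames (8 4 3)
4: hit
3: hit
4: hit
9: miss, evict 8, frames (3 4 9)
4: hit
3: hit
4: hit
3: hit
Hits: 7.

7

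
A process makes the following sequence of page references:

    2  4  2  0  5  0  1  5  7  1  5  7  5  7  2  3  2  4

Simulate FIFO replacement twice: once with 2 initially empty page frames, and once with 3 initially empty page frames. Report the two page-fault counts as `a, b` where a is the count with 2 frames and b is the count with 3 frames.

10, 9

2 frames: F F . F F . F . F . F . . . F F . F → 10 faults.
3 frames: F F . F F . F . F . . . . . F F . F → 9 faults.
9 < 10: adding a frame reduced faults, as is typical.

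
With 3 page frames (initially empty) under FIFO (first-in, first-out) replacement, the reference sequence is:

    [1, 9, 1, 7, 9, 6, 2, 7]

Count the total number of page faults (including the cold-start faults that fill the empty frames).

1 -> miss, frames {1}
9 -> miss, frames {1,9}
1 -> hit
7 -> miss, frames {1,9,7}
9 -> hit
6 -> miss, evict 1, frames {9,7,6}
2 -> miss, evict 9, frames {7,6,2}
7 -> hit
Page faults: 5.

5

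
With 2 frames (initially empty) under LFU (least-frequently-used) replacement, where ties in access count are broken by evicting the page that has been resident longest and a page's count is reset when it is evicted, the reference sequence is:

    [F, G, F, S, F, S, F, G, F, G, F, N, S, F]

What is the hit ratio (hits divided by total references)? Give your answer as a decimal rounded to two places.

F -> miss, frames {F}
G -> miss, frames {F,G}
F -> hit
S -> miss, evict G, frames {F,S}
F -> hit
S -> hit
F -> hit
G -> miss, evict S, frames {F,G}
F -> hit
G -> hit
F -> hit
N -> miss, evict G, frames {F,N}
S -> miss, evict N, frames {F,S}
F -> hit
Hits: 8 of 14 references → 8/14 = 0.5714.

0.57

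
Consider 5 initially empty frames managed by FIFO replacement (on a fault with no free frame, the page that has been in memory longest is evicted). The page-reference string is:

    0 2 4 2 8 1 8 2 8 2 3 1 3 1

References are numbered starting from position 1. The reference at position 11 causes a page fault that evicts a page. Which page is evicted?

pos 1: 0: fault, frames (0)
pos 2: 2: fault, frames (0 2)
pos 3: 4: fault, frames (0 2 4)
pos 4: 2: hit
pos 5: 8: fault, frames (0 2 4 8)
pos 6: 1: fault, frames (0 2 4 8 1)
pos 7: 8: hit
pos 8: 2: hit
pos 9: 8: hit
pos 10: 2: hit
pos 11: 3: fault, evict 0, frames (2 4 8 1 3)
At position 11, page 0 is evicted.

0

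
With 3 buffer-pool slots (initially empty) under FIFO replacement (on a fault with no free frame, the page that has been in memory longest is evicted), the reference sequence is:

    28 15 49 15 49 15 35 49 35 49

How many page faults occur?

28 -> fault, frames [28]
15 -> fault, frames [28, 15]
49 -> fault, frames [28, 15, 49]
15 -> hit
49 -> hit
15 -> hit
35 -> fault, evict 28, frames [15, 49, 35]
49 -> hit
35 -> hit
49 -> hit
Page faults: 4.

4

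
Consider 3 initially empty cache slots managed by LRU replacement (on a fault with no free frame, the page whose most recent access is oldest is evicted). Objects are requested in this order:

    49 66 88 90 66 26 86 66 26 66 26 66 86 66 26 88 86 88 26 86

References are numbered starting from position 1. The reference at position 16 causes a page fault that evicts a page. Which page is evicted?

86

pos 1: 49 -> fault, frames [49]
pos 2: 66 -> fault, frames [49, 66]
pos 3: 88 -> fault, frames [49, 66, 88]
pos 4: 90 -> fault, evict 49, frames [66, 88, 90]
pos 5: 66 -> hit
pos 6: 26 -> fault, evict 88, frames [90, 66, 26]
pos 7: 86 -> fault, evict 90, frames [66, 26, 86]
pos 8: 66 -> hit
pos 9: 26 -> hit
pos 10: 66 -> hit
pos 11: 26 -> hit
pos 12: 66 -> hit
pos 13: 86 -> hit
pos 14: 66 -> hit
pos 15: 26 -> hit
pos 16: 88 -> fault, evict 86, frames [66, 26, 88]
At position 16, page 86 is evicted.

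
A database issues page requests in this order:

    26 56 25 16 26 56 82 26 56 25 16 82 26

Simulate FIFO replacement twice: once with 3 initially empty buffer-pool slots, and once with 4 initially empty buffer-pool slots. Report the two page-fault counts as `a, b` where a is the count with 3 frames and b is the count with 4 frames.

10, 11

3 frames: F F F F F F F . . F F . F → 10 faults.
4 frames: F F F F . . F F F F F F F → 11 faults.
11 > 10: adding a frame increased faults — Belady's anomaly.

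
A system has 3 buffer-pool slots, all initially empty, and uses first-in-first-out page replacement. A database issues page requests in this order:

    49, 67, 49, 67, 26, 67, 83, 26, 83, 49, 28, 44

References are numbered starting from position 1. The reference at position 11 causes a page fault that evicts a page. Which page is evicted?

pos 1: 49 -> fault, frames (49)
pos 2: 67 -> fault, frames (49 67)
pos 3: 49 -> hit
pos 4: 67 -> hit
pos 5: 26 -> fault, frames (49 67 26)
pos 6: 67 -> hit
pos 7: 83 -> fault, evict 49, frames (67 26 83)
pos 8: 26 -> hit
pos 9: 83 -> hit
pos 10: 49 -> fault, evict 67, frames (26 83 49)
pos 11: 28 -> fault, evict 26, frames (83 49 28)
At position 11, page 26 is evicted.

26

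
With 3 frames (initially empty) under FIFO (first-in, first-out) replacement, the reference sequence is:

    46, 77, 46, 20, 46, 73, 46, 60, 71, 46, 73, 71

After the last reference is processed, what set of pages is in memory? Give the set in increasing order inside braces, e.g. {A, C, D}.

46 → miss, frames [46]
77 → miss, frames [46, 77]
46 → hit
20 → miss, frames [46, 77, 20]
46 → hit
73 → miss, evict 46, frames [77, 20, 73]
46 → miss, evict 77, frames [20, 73, 46]
60 → miss, evict 20, frames [73, 46, 60]
71 → miss, evict 73, frames [46, 60, 71]
46 → hit
73 → miss, evict 46, frames [60, 71, 73]
71 → hit

{60, 71, 73}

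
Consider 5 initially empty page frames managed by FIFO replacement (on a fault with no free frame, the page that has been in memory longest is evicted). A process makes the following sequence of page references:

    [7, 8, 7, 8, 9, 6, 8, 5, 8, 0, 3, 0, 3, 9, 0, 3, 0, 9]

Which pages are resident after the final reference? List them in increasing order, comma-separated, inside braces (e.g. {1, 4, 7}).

{0, 3, 5, 6, 9}

7: miss, frames [7]
8: miss, frames [7, 8]
7: hit
8: hit
9: miss, frames [7, 8, 9]
6: miss, frames [7, 8, 9, 6]
8: hit
5: miss, frames [7, 8, 9, 6, 5]
8: hit
0: miss, evict 7, frames [8, 9, 6, 5, 0]
3: miss, evict 8, frames [9, 6, 5, 0, 3]
0: hit
3: hit
9: hit
0: hit
3: hit
0: hit
9: hit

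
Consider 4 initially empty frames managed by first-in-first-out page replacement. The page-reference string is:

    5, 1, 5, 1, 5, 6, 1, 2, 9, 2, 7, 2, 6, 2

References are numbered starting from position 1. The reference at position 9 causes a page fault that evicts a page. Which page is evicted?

5

pos 1: 5: miss, frames {5}
pos 2: 1: miss, frames {5,1}
pos 3: 5: hit
pos 4: 1: hit
pos 5: 5: hit
pos 6: 6: miss, frames {5,1,6}
pos 7: 1: hit
pos 8: 2: miss, frames {5,1,6,2}
pos 9: 9: miss, evict 5, frames {1,6,2,9}
At position 9, page 5 is evicted.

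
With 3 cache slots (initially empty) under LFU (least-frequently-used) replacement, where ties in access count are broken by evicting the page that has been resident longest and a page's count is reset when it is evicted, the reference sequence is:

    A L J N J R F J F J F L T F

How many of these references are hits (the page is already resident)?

6

A: miss, frames {A}
L: miss, frames {A,L}
J: miss, frames {A,L,J}
N: miss, evict A, frames {L,J,N}
J: hit
R: miss, evict L, frames {J,N,R}
F: miss, evict N, frames {J,R,F}
J: hit
F: hit
J: hit
F: hit
L: miss, evict R, frames {J,F,L}
T: miss, evict L, frames {J,F,T}
F: hit
Hits: 6.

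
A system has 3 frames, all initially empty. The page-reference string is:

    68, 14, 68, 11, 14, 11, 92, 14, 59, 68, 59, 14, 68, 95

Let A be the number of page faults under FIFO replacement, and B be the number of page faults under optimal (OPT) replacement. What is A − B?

Under FIFO: F F . F . . F . F F . F . F → 8 faults.
Under OPT: F F . F . . F . F . . . . F → 6 faults.
A − B = 8 − 6 = 2.

2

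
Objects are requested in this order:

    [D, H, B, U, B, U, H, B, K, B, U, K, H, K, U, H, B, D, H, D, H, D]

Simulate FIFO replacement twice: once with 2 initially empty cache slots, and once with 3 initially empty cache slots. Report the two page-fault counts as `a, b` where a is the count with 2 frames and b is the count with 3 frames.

15, 8

2 frames: F F F F . . F F F . F . F F F F F F F . . . → 15 faults.
3 frames: F F F F . . . . F . . . F . . . F F . . . . → 8 faults.
8 < 15: adding a frame reduced faults, as is typical.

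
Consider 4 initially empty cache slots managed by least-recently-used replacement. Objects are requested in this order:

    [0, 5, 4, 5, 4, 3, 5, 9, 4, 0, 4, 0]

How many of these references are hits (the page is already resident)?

6

0 → fault, frames [0]
5 → fault, frames [0, 5]
4 → fault, frames [0, 5, 4]
5 → hit
4 → hit
3 → fault, frames [0, 5, 4, 3]
5 → hit
9 → fault, evict 0, frames [4, 3, 5, 9]
4 → hit
0 → fault, evict 3, frames [5, 9, 4, 0]
4 → hit
0 → hit
Hits: 6.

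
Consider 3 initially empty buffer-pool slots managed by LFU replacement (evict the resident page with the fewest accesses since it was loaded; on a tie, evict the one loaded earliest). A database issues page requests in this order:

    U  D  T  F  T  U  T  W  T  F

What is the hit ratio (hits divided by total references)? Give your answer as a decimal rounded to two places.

0.30

U → miss, frames [U]
D → miss, frames [U, D]
T → miss, frames [U, D, T]
F → miss, evict U, frames [D, T, F]
T → hit
U → miss, evict D, frames [T, F, U]
T → hit
W → miss, evict F, frames [T, U, W]
T → hit
F → miss, evict U, frames [T, W, F]
Hits: 3 of 10 references → 3/10 = 0.3000.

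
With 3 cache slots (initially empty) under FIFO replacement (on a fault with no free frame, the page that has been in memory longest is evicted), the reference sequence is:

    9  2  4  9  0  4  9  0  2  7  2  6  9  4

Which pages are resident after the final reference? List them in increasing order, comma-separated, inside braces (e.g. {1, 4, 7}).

{4, 6, 9}

9 -> miss, frames {9}
2 -> miss, frames {9,2}
4 -> miss, frames {9,2,4}
9 -> hit
0 -> miss, evict 9, frames {2,4,0}
4 -> hit
9 -> miss, evict 2, frames {4,0,9}
0 -> hit
2 -> miss, evict 4, frames {0,9,2}
7 -> miss, evict 0, frames {9,2,7}
2 -> hit
6 -> miss, evict 9, frames {2,7,6}
9 -> miss, evict 2, frames {7,6,9}
4 -> miss, evict 7, frames {6,9,4}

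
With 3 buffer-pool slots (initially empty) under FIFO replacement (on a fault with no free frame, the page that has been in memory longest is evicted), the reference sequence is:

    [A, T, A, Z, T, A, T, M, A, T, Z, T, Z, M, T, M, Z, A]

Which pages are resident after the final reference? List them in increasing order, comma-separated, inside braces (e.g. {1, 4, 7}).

{A, M, Z}

A: fault, frames {A}
T: fault, frames {A,T}
A: hit
Z: fault, frames {A,T,Z}
T: hit
A: hit
T: hit
M: fault, evict A, frames {T,Z,M}
A: fault, evict T, frames {Z,M,A}
T: fault, evict Z, frames {M,A,T}
Z: fault, evict M, frames {A,T,Z}
T: hit
Z: hit
M: fault, evict A, frames {T,Z,M}
T: hit
M: hit
Z: hit
A: fault, evict T, frames {Z,M,A}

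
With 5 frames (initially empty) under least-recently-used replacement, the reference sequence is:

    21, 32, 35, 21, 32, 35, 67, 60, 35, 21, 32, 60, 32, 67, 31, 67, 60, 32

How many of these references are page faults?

6

21 -> miss, frames [21]
32 -> miss, frames [21, 32]
35 -> miss, frames [21, 32, 35]
21 -> hit
32 -> hit
35 -> hit
67 -> miss, frames [21, 32, 35, 67]
60 -> miss, frames [21, 32, 35, 67, 60]
35 -> hit
21 -> hit
32 -> hit
60 -> hit
32 -> hit
67 -> hit
31 -> miss, evict 35, frames [21, 60, 32, 67, 31]
67 -> hit
60 -> hit
32 -> hit
Page faults: 6.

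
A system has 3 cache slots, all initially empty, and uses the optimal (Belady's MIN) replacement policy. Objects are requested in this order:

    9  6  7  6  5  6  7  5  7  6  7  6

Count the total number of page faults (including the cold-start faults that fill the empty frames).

9 → fault, frames {9}
6 → fault, frames {9,6}
7 → fault, frames {9,6,7}
6 → hit
5 → fault, evict 9, frames {6,7,5}
6 → hit
7 → hit
5 → hit
7 → hit
6 → hit
7 → hit
6 → hit
Page faults: 4.

4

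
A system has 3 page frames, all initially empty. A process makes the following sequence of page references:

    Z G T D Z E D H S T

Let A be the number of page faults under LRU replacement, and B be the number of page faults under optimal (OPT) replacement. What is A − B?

2

Under LRU: F F F F F F . F F F → 9 faults.
Under OPT: F F F F . F . F F . → 7 faults.
A − B = 9 − 7 = 2.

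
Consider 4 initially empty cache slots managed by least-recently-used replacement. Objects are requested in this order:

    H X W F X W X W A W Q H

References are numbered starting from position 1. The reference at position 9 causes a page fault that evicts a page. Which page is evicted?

pos 1: H: fault, frames {H}
pos 2: X: fault, frames {H,X}
pos 3: W: fault, frames {H,X,W}
pos 4: F: fault, frames {H,X,W,F}
pos 5: X: hit
pos 6: W: hit
pos 7: X: hit
pos 8: W: hit
pos 9: A: fault, evict H, frames {F,X,W,A}
At position 9, page H is evicted.

H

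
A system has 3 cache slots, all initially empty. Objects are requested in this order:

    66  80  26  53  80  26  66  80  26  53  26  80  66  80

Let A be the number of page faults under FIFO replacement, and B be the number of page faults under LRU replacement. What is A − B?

3

Under FIFO: F F F F . . F F F F . . F F → 10 faults.
Under LRU: F F F F . . F . . F . . F . → 7 faults.
A − B = 10 − 7 = 3.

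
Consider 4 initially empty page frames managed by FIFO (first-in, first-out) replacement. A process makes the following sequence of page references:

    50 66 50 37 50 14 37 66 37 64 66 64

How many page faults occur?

50 → fault, frames [50]
66 → fault, frames [50, 66]
50 → hit
37 → fault, frames [50, 66, 37]
50 → hit
14 → fault, frames [50, 66, 37, 14]
37 → hit
66 → hit
37 → hit
64 → fault, evict 50, frames [66, 37, 14, 64]
66 → hit
64 → hit
Page faults: 5.

5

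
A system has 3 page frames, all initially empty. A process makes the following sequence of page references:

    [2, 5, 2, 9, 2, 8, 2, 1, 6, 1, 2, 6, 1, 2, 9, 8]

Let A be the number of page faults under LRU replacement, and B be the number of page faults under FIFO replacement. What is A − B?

Under LRU: F F . F . F . F F . . . . . F F → 8 faults.
Under FIFO: F F . F . F F F F . . . . . F F → 9 faults.
A − B = 8 − 9 = -1.

-1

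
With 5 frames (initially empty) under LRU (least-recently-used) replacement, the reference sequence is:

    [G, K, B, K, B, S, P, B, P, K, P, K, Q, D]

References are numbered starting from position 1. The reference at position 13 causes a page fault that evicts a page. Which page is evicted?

G

pos 1: G: miss, frames [G]
pos 2: K: miss, frames [G, K]
pos 3: B: miss, frames [G, K, B]
pos 4: K: hit
pos 5: B: hit
pos 6: S: miss, frames [G, K, B, S]
pos 7: P: miss, frames [G, K, B, S, P]
pos 8: B: hit
pos 9: P: hit
pos 10: K: hit
pos 11: P: hit
pos 12: K: hit
pos 13: Q: miss, evict G, frames [S, B, P, K, Q]
At position 13, page G is evicted.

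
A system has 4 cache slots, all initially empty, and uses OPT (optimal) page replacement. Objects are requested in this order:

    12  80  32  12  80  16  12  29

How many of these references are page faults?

12 -> fault, frames (12)
80 -> fault, frames (12 80)
32 -> fault, frames (12 80 32)
12 -> hit
80 -> hit
16 -> fault, frames (12 80 32 16)
12 -> hit
29 -> fault, evict 16, frames (12 80 32 29)
Page faults: 5.

5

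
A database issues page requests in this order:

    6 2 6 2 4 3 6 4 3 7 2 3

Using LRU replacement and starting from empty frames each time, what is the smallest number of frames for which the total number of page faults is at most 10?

2

f=1: 12 faults
f=2: 10 faults
f=3: 7 faults
f=4: 6 faults
f=5: 5 faults
Smallest f with faults ≤ 10 is 2.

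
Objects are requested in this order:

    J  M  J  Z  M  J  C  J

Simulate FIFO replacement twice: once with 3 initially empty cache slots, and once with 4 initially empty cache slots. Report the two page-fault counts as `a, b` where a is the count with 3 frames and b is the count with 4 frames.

5, 4

3 frames: F F . F . . F F → 5 faults.
4 frames: F F . F . . F . → 4 faults.
4 < 5: adding a frame reduced faults, as is typical.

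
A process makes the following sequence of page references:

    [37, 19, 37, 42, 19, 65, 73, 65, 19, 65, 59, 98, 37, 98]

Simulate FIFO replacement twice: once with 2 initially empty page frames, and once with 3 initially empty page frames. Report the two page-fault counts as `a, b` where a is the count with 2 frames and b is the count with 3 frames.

2 frames: F F . F . F F . F F F F F . → 10 faults.
3 frames: F F . F . F F . F . F F F . → 9 faults.
9 < 10: adding a frame reduced faults, as is typical.

10, 9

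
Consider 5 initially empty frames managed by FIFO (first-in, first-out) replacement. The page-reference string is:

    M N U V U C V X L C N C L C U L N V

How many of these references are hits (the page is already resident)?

8

M -> miss, frames (M)
N -> miss, frames (M N)
U -> miss, frames (M N U)
V -> miss, frames (M N U V)
U -> hit
C -> miss, frames (M N U V C)
V -> hit
X -> miss, evict M, frames (N U V C X)
L -> miss, evict N, frames (U V C X L)
C -> hit
N -> miss, evict U, frames (V C X L N)
C -> hit
L -> hit
C -> hit
U -> miss, evict V, frames (C X L N U)
L -> hit
N -> hit
V -> miss, evict C, frames (X L N U V)
Hits: 8.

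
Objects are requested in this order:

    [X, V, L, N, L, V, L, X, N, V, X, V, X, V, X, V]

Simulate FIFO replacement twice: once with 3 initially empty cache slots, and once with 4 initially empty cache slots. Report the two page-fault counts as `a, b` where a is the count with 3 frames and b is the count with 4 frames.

3 frames: F F F F . . . F . F . . . . . . → 6 faults.
4 frames: F F F F . . . . . . . . . . . . → 4 faults.
4 < 6: adding a frame reduced faults, as is typical.

6, 4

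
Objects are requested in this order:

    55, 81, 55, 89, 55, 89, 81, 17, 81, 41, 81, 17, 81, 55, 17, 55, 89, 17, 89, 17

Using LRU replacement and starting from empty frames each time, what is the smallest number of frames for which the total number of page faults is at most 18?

f=1: 20 faults
f=2: 11 faults
f=3: 7 faults
f=4: 7 faults
f=5: 5 faults
Smallest f with faults ≤ 18 is 2.

2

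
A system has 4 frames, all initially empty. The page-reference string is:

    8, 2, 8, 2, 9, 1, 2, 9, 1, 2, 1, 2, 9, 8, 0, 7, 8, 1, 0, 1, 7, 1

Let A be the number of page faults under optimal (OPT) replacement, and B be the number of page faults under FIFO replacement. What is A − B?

-1

Under OPT: F F . . F F . . . . . . . . F F . . . . . . → 6 faults.
Under FIFO: F F . . F F . . . . . . . . F F F . . . . . → 7 faults.
A − B = 6 − 7 = -1.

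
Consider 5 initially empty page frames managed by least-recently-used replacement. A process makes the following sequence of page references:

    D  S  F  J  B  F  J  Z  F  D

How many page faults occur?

D → fault, frames (D)
S → fault, frames (D S)
F → fault, frames (D S F)
J → fault, frames (D S F J)
B → fault, frames (D S F J B)
F → hit
J → hit
Z → fault, evict D, frames (S B F J Z)
F → hit
D → fault, evict S, frames (B J Z F D)
Page faults: 7.

7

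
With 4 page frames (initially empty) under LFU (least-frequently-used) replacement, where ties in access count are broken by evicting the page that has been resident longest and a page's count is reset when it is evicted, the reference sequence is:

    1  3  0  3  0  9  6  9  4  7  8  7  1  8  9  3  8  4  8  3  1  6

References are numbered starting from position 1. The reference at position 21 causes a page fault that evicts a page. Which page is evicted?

pos 1: 1 → fault, frames [1]
pos 2: 3 → fault, frames [1, 3]
pos 3: 0 → fault, frames [1, 3, 0]
pos 4: 3 → hit
pos 5: 0 → hit
pos 6: 9 → fault, frames [1, 3, 0, 9]
pos 7: 6 → fault, evict 1, frames [3, 0, 9, 6]
pos 8: 9 → hit
pos 9: 4 → fault, evict 6, frames [3, 0, 9, 4]
pos 10: 7 → fault, evict 4, frames [3, 0, 9, 7]
pos 11: 8 → fault, evict 7, frames [3, 0, 9, 8]
pos 12: 7 → fault, evict 8, frames [3, 0, 9, 7]
pos 13: 1 → fault, evict 7, frames [3, 0, 9, 1]
pos 14: 8 → fault, evict 1, frames [3, 0, 9, 8]
pos 15: 9 → hit
pos 16: 3 → hit
pos 17: 8 → hit
pos 18: 4 → fault, evict 0, frames [3, 9, 8, 4]
pos 19: 8 → hit
pos 20: 3 → hit
pos 21: 1 → fault, evict 4, frames [3, 9, 8, 1]
At position 21, page 4 is evicted.

4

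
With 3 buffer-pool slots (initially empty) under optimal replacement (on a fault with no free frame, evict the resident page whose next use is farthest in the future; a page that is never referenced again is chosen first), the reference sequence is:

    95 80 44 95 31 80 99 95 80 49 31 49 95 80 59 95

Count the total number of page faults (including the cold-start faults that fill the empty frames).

9

95 -> fault, frames {95}
80 -> fault, frames {95,80}
44 -> fault, frames {95,80,44}
95 -> hit
31 -> fault, evict 44, frames {95,80,31}
80 -> hit
99 -> fault, evict 31, frames {95,80,99}
95 -> hit
80 -> hit
49 -> fault, evict 99, frames {95,80,49}
31 -> fault, evict 80, frames {95,49,31}
49 -> hit
95 -> hit
80 -> fault, evict 31, frames {95,49,80}
59 -> fault, evict 80, frames {95,49,59}
95 -> hit
Page faults: 9.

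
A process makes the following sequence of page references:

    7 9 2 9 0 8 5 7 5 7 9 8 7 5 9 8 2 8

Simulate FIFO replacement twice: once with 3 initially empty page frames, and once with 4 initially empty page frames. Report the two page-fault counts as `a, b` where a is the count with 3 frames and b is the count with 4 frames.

11, 10

3 frames: F F F . F F F F . . F F . F . . F . → 11 faults.
4 frames: F F F . F F F F . . F . . . . . F F → 10 faults.
10 < 11: adding a frame reduced faults, as is typical.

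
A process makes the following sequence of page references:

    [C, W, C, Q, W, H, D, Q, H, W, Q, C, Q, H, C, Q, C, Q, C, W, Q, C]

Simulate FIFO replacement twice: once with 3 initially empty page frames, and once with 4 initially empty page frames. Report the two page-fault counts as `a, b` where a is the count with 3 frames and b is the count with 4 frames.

3 frames: F F . F . F F . . F F F . F . . . . . F F F → 12 faults.
4 frames: F F . F . F F . . . . F . . . . . . . F F . → 8 faults.
8 < 12: adding a frame reduced faults, as is typical.

12, 8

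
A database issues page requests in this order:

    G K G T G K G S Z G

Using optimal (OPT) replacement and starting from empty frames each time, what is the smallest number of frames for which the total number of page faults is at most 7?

f=1: 10 faults
f=2: 6 faults
f=3: 5 faults
f=4: 5 faults
f=5: 5 faults
Smallest f with faults ≤ 7 is 2.

2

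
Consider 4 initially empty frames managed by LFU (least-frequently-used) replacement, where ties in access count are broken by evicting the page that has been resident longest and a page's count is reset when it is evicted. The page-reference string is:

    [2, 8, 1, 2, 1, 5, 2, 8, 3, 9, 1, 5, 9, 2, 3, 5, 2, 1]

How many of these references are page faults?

10

2 -> fault, frames (2)
8 -> fault, frames (2 8)
1 -> fault, frames (2 8 1)
2 -> hit
1 -> hit
5 -> fault, frames (2 8 1 5)
2 -> hit
8 -> hit
3 -> fault, evict 5, frames (2 8 1 3)
9 -> fault, evict 3, frames (2 8 1 9)
1 -> hit
5 -> fault, evict 9, frames (2 8 1 5)
9 -> fault, evict 5, frames (2 8 1 9)
2 -> hit
3 -> fault, evict 9, frames (2 8 1 3)
5 -> fault, evict 3, frames (2 8 1 5)
2 -> hit
1 -> hit
Page faults: 10.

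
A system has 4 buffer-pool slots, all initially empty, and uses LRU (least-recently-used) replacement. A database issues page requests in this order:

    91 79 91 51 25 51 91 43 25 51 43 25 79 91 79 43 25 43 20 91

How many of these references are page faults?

91: fault, frames (91)
79: fault, frames (91 79)
91: hit
51: fault, frames (79 91 51)
25: fault, frames (79 91 51 25)
51: hit
91: hit
43: fault, evict 79, frames (25 51 91 43)
25: hit
51: hit
43: hit
25: hit
79: fault, evict 91, frames (51 43 25 79)
91: fault, evict 51, frames (43 25 79 91)
79: hit
43: hit
25: hit
43: hit
20: fault, evict 91, frames (79 25 43 20)
91: fault, evict 79, frames (25 43 20 91)
Page faults: 9.

9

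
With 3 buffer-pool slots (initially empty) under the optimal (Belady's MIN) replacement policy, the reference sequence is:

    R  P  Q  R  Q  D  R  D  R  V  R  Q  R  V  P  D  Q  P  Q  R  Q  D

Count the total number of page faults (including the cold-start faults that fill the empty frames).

R -> miss, frames {R}
P -> miss, frames {R,P}
Q -> miss, frames {R,P,Q}
R -> hit
Q -> hit
D -> miss, evict P, frames {R,Q,D}
R -> hit
D -> hit
R -> hit
V -> miss, evict D, frames {R,Q,V}
R -> hit
Q -> hit
R -> hit
V -> hit
P -> miss, evict V, frames {R,Q,P}
D -> miss, evict R, frames {Q,P,D}
Q -> hit
P -> hit
Q -> hit
R -> miss, evict P, frames {Q,D,R}
Q -> hit
D -> hit
Page faults: 8.

8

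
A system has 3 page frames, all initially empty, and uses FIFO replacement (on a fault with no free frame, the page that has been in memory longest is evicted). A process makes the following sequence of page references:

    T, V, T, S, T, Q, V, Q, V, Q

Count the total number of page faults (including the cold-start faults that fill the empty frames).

4

T: miss, frames {T}
V: miss, frames {T,V}
T: hit
S: miss, frames {T,V,S}
T: hit
Q: miss, evict T, frames {V,S,Q}
V: hit
Q: hit
V: hit
Q: hit
Page faults: 4.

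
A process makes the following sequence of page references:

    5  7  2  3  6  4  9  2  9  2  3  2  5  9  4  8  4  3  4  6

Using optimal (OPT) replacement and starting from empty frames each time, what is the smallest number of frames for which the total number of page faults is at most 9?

f=1: 20 faults
f=2: 14 faults
f=3: 11 faults
f=4: 10 faults
f=5: 9 faults
f=6: 8 faults
f=7: 8 faults
f=8: 8 faults
Smallest f with faults ≤ 9 is 5.

5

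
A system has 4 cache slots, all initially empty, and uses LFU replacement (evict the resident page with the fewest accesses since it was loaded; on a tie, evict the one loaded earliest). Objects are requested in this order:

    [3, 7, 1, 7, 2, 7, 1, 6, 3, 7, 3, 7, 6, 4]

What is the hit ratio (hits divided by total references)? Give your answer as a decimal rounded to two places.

0.50

3 → miss, frames {3}
7 → miss, frames {3,7}
1 → miss, frames {3,7,1}
7 → hit
2 → miss, frames {3,7,1,2}
7 → hit
1 → hit
6 → miss, evict 3, frames {7,1,2,6}
3 → miss, evict 2, frames {7,1,6,3}
7 → hit
3 → hit
7 → hit
6 → hit
4 → miss, evict 1, frames {7,6,3,4}
Hits: 7 of 14 references → 7/14 = 0.5000.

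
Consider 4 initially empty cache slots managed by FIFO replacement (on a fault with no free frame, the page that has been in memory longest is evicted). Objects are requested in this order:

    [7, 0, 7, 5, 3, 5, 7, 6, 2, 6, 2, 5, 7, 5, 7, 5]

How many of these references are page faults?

7 → miss, frames [7]
0 → miss, frames [7, 0]
7 → hit
5 → miss, frames [7, 0, 5]
3 → miss, frames [7, 0, 5, 3]
5 → hit
7 → hit
6 → miss, evict 7, frames [0, 5, 3, 6]
2 → miss, evict 0, frames [5, 3, 6, 2]
6 → hit
2 → hit
5 → hit
7 → miss, evict 5, frames [3, 6, 2, 7]
5 → miss, evict 3, frames [6, 2, 7, 5]
7 → hit
5 → hit
Page faults: 8.

8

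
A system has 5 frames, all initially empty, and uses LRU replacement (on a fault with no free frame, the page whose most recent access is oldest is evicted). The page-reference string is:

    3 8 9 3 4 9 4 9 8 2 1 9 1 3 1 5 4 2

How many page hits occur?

8

3 → miss, frames (3)
8 → miss, frames (3 8)
9 → miss, frames (3 8 9)
3 → hit
4 → miss, frames (8 9 3 4)
9 → hit
4 → hit
9 → hit
8 → hit
2 → miss, frames (3 4 9 8 2)
1 → miss, evict 3, frames (4 9 8 2 1)
9 → hit
1 → hit
3 → miss, evict 4, frames (8 2 9 1 3)
1 → hit
5 → miss, evict 8, frames (2 9 3 1 5)
4 → miss, evict 2, frames (9 3 1 5 4)
2 → miss, evict 9, frames (3 1 5 4 2)
Hits: 8.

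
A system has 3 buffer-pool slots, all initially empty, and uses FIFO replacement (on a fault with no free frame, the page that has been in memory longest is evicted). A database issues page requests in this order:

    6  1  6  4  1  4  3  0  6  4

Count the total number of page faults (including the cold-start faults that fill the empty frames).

7

6: fault, frames {6}
1: fault, frames {6,1}
6: hit
4: fault, frames {6,1,4}
1: hit
4: hit
3: fault, evict 6, frames {1,4,3}
0: fault, evict 1, frames {4,3,0}
6: fault, evict 4, frames {3,0,6}
4: fault, evict 3, frames {0,6,4}
Page faults: 7.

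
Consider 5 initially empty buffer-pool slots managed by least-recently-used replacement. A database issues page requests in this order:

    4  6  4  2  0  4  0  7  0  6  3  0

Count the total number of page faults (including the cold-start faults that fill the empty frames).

4 → miss, frames [4]
6 → miss, frames [4, 6]
4 → hit
2 → miss, frames [6, 4, 2]
0 → miss, frames [6, 4, 2, 0]
4 → hit
0 → hit
7 → miss, frames [6, 2, 4, 0, 7]
0 → hit
6 → hit
3 → miss, evict 2, frames [4, 7, 0, 6, 3]
0 → hit
Page faults: 6.

6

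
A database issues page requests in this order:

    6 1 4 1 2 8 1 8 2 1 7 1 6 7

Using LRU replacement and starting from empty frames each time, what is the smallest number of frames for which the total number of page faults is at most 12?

2

f=1: 14 faults
f=2: 11 faults
f=3: 7 faults
f=4: 7 faults
f=5: 7 faults
f=6: 6 faults
Smallest f with faults ≤ 12 is 2.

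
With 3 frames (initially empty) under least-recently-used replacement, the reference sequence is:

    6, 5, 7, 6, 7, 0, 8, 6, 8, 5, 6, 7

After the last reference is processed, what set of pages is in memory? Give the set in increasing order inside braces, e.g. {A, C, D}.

6 -> miss, frames [6]
5 -> miss, frames [6, 5]
7 -> miss, frames [6, 5, 7]
6 -> hit
7 -> hit
0 -> miss, evict 5, frames [6, 7, 0]
8 -> miss, evict 6, frames [7, 0, 8]
6 -> miss, evict 7, frames [0, 8, 6]
8 -> hit
5 -> miss, evict 0, frames [6, 8, 5]
6 -> hit
7 -> miss, evict 8, frames [5, 6, 7]

{5, 6, 7}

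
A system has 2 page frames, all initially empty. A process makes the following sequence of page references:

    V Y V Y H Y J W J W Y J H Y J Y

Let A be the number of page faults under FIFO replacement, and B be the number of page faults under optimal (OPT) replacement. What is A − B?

Under FIFO: F F . . F . F F . . F F F F F . → 10 faults.
Under OPT: F F . . F . F F . . F . F . F . → 8 faults.
A − B = 10 − 8 = 2.

2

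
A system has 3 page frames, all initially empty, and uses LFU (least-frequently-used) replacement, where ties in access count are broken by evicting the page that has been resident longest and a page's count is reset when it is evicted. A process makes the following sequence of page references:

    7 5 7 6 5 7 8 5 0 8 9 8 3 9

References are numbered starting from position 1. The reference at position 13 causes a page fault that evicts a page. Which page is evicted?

8

pos 1: 7 → fault, frames (7)
pos 2: 5 → fault, frames (7 5)
pos 3: 7 → hit
pos 4: 6 → fault, frames (7 5 6)
pos 5: 5 → hit
pos 6: 7 → hit
pos 7: 8 → fault, evict 6, frames (7 5 8)
pos 8: 5 → hit
pos 9: 0 → fault, evict 8, frames (7 5 0)
pos 10: 8 → fault, evict 0, frames (7 5 8)
pos 11: 9 → fault, evict 8, frames (7 5 9)
pos 12: 8 → fault, evict 9, frames (7 5 8)
pos 13: 3 → fault, evict 8, frames (7 5 3)
At position 13, page 8 is evicted.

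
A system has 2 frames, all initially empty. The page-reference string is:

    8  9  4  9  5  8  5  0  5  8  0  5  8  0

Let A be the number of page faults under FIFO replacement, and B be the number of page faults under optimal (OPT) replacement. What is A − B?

Under FIFO: F F F . F F . F F F F F F F → 12 faults.
Under OPT: F F F . F F . F . F . F . F → 9 faults.
A − B = 12 − 9 = 3.

3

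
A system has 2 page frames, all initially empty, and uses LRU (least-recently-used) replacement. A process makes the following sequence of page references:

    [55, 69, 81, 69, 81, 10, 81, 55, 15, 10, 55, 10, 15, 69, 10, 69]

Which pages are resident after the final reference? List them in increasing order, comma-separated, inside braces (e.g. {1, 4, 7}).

{10, 69}

55 -> miss, frames (55)
69 -> miss, frames (55 69)
81 -> miss, evict 55, frames (69 81)
69 -> hit
81 -> hit
10 -> miss, evict 69, frames (81 10)
81 -> hit
55 -> miss, evict 10, frames (81 55)
15 -> miss, evict 81, frames (55 15)
10 -> miss, evict 55, frames (15 10)
55 -> miss, evict 15, frames (10 55)
10 -> hit
15 -> miss, evict 55, frames (10 15)
69 -> miss, evict 10, frames (15 69)
10 -> miss, evict 15, frames (69 10)
69 -> hit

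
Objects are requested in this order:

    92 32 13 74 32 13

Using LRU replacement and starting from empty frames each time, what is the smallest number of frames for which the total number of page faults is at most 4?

f=1: 6 faults
f=2: 6 faults
f=3: 4 faults
f=4: 4 faults
Smallest f with faults ≤ 4 is 3.

3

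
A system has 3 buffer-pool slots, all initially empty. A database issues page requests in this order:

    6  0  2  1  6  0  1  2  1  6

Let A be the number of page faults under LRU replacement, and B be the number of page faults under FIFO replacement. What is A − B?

Under LRU: F F F F F F . F . F → 8 faults.
Under FIFO: F F F F F F . F F F → 9 faults.
A − B = 8 − 9 = -1.

-1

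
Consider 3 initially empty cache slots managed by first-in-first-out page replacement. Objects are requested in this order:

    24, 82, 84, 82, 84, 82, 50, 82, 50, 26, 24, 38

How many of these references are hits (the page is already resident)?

24 → miss, frames (24)
82 → miss, frames (24 82)
84 → miss, frames (24 82 84)
82 → hit
84 → hit
82 → hit
50 → miss, evict 24, frames (82 84 50)
82 → hit
50 → hit
26 → miss, evict 82, frames (84 50 26)
24 → miss, evict 84, frames (50 26 24)
38 → miss, evict 50, frames (26 24 38)
Hits: 5.

5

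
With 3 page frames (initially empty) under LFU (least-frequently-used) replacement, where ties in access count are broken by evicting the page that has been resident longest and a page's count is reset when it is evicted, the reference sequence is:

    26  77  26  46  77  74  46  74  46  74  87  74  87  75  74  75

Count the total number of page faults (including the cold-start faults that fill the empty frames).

14

26 -> fault, frames {26}
77 -> fault, frames {26,77}
26 -> hit
46 -> fault, frames {26,77,46}
77 -> hit
74 -> fault, evict 46, frames {26,77,74}
46 -> fault, evict 74, frames {26,77,46}
74 -> fault, evict 46, frames {26,77,74}
46 -> fault, evict 74, frames {26,77,46}
74 -> fault, evict 46, frames {26,77,74}
87 -> fault, evict 74, frames {26,77,87}
74 -> fault, evict 87, frames {26,77,74}
87 -> fault, evict 74, frames {26,77,87}
75 -> fault, evict 87, frames {26,77,75}
74 -> fault, evict 75, frames {26,77,74}
75 -> fault, evict 74, frames {26,77,75}
Page faults: 14.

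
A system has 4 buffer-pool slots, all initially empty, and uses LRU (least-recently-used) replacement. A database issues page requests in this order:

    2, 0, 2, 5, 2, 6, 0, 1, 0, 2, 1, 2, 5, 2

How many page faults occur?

6

2 → fault, frames [2]
0 → fault, frames [2, 0]
2 → hit
5 → fault, frames [0, 2, 5]
2 → hit
6 → fault, frames [0, 5, 2, 6]
0 → hit
1 → fault, evict 5, frames [2, 6, 0, 1]
0 → hit
2 → hit
1 → hit
2 → hit
5 → fault, evict 6, frames [0, 1, 2, 5]
2 → hit
Page faults: 6.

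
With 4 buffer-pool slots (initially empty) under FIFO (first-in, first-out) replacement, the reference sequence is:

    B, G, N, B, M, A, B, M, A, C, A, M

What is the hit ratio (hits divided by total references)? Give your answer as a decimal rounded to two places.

B: fault, frames {B}
G: fault, frames {B,G}
N: fault, frames {B,G,N}
B: hit
M: fault, frames {B,G,N,M}
A: fault, evict B, frames {G,N,M,A}
B: fault, evict G, frames {N,M,A,B}
M: hit
A: hit
C: fault, evict N, frames {M,A,B,C}
A: hit
M: hit
Hits: 5 of 12 references → 5/12 = 0.4167.

0.42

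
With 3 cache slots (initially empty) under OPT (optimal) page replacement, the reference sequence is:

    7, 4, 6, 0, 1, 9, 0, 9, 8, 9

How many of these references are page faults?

7

7 -> miss, frames (7)
4 -> miss, frames (7 4)
6 -> miss, frames (7 4 6)
0 -> miss, evict 6, frames (7 4 0)
1 -> miss, evict 4, frames (7 0 1)
9 -> miss, evict 1, frames (7 0 9)
0 -> hit
9 -> hit
8 -> miss, evict 0, frames (7 9 8)
9 -> hit
Page faults: 7.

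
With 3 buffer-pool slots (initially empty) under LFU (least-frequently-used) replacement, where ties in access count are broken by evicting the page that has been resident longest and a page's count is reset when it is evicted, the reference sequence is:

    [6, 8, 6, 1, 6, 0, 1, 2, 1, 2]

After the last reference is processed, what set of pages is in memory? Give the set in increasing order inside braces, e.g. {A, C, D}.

{1, 2, 6}

6: miss, frames {6}
8: miss, frames {6,8}
6: hit
1: miss, frames {6,8,1}
6: hit
0: miss, evict 8, frames {6,1,0}
1: hit
2: miss, evict 0, frames {6,1,2}
1: hit
2: hit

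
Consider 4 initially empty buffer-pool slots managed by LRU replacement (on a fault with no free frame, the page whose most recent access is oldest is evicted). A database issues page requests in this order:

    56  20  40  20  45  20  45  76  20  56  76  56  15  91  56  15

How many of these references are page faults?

56 -> miss, frames {56}
20 -> miss, frames {56,20}
40 -> miss, frames {56,20,40}
20 -> hit
45 -> miss, frames {56,40,20,45}
20 -> hit
45 -> hit
76 -> miss, evict 56, frames {40,20,45,76}
20 -> hit
56 -> miss, evict 40, frames {45,76,20,56}
76 -> hit
56 -> hit
15 -> miss, evict 45, frames {20,76,56,15}
91 -> miss, evict 20, frames {76,56,15,91}
56 -> hit
15 -> hit
Page faults: 8.

8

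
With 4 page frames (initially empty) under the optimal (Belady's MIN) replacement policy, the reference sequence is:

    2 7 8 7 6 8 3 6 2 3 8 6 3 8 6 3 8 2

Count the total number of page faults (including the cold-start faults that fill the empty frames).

2 → miss, frames (2)
7 → miss, frames (2 7)
8 → miss, frames (2 7 8)
7 → hit
6 → miss, frames (2 7 8 6)
8 → hit
3 → miss, evict 7, frames (2 8 6 3)
6 → hit
2 → hit
3 → hit
8 → hit
6 → hit
3 → hit
8 → hit
6 → hit
3 → hit
8 → hit
2 → hit
Page faults: 5.

5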